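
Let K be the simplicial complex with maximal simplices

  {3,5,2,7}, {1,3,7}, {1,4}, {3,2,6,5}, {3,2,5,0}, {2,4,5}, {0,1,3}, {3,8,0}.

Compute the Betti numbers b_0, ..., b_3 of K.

b_0 = 1, b_1 = 1, b_2 = 0, b_3 = 0.

We work with the vertex ordering 0 < 1 < 2 < 3 < 4 < 5 < 6 < 7 < 8. The simplices of K, each written with vertices in increasing order, are:

  0-simplices (9): [0], [1], [2], [3], [4], [5], [6], [7], [8]
  1-simplices (20): [0,1], [0,2], [0,3], [0,5], [0,8], [1,3], [1,4], [1,7], [2,3], [2,4], [2,5], [2,6], [2,7], [3,5], [3,6], [3,7], [3,8], [4,5], [5,6], [5,7]
  2-simplices (14): [0,1,3], [0,2,3], [0,2,5], [0,3,5], [0,3,8], [1,3,7], [2,3,5], [2,3,6], [2,3,7], [2,4,5], [2,5,6], [2,5,7], [3,5,6], [3,5,7]
  3-simplices (3): [0,2,3,5], [2,3,5,6], [2,3,5,7]

Hence C_0 ≅ Z^9, C_1 ≅ Z^20, C_2 ≅ Z^14, C_3 ≅ Z^3.

∂_1: C_1 → C_0 sends each edge [p,q] (with p < q) to q − p. For instance
  ∂[3,7] = [7] − [3].
The 9×20 boundary matrix has rank 8 and Smith normal form diag(1,1,1,1,1,1,1,1).

Boundary ∂_2: C_2 → C_1 maps a triangle to the signed sum of its edges. For instance
  ∂[2,5,7] = [5,7] − [2,7] + [2,5],
  ∂[0,1,3] = [1,3] − [0,3] + [0,1].
This gives a 20×14 integer matrix of rank 11; reducing to Smith normal form yields diagonal entries (1,1,1,1,1,1,1,1,1,1,1).

Boundary ∂_3: C_3 → C_2 sends each 3-simplex σ to the alternating sum Σ_i (−1)^i (σ with its i-th vertex removed). For instance
  ∂[2,3,5,7] = [3,5,7] − [2,5,7] + [2,3,7] − [2,3,5],
  ∂[0,2,3,5] = [2,3,5] − [0,3,5] + [0,2,5] − [0,2,3].
The resulting 14×3 matrix has rank 3, and its Smith normal form has invariant factors (1,1,1).

Computing H_k = (kernel of ∂_k) / (image of ∂_{k+1}):

  H_0: rank C_0 − rank ∂_1 = 9 − 8 = 1, and the invariant factors of ∂_1 are all 1, so H_0 ≅ Z.
  H_1: rank ker ∂_1 − rank ∂_2 = (20 − 8) − 11 = 1, and the invariant factors of ∂_2 are all 1, so H_1 ≅ Z.
  H_2: rank ker ∂_2 − rank ∂_3 = (14 − 11) − 3 = 0, and the invariant factors of ∂_3 are all 1, so H_2 ≅ 0.
  H_3: rank ker ∂_3 − rank ∂_4 = (3 − 3) − 0 = 0, and there is no ∂_4, so H_3 ≅ 0.

Hence the Betti numbers are b_0 = 1, b_1 = 1, b_2 = 0, b_3 = 0.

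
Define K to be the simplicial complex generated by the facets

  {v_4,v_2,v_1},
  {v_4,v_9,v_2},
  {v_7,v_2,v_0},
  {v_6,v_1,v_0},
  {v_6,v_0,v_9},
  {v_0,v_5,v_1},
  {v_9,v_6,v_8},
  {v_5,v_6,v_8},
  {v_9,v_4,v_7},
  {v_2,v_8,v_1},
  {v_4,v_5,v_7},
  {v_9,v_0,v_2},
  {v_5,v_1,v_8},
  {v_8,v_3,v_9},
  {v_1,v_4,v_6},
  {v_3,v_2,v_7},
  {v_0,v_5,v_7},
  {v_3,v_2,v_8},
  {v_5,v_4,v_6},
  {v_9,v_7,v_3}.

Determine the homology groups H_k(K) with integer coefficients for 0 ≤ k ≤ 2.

Take the total order v_0 < v_1 < v_2 < v_3 < v_4 < v_5 < v_6 < v_7 < v_8 < v_9 on the vertex set. Then K (dimension 2) consists of the simplices:

  0-simplices (10): [v_0], [v_1], [v_2], [v_3], [v_4], [v_5], [v_6], [v_7], [v_8], [v_9]
  1-simplices (30): (30 of them)
  2-simplices (20): (20 of them)

giving chain groups C_0 ≅ Z^10, C_1 ≅ Z^30, C_2 ≅ Z^20.

Boundary ∂_1: C_1 → C_0 is given by ∂[p,q] = [q] − [p]. For instance
  ∂[v_1,v_5] = [v_5] − [v_1].
The resulting 10×30 matrix has rank 9, and its Smith normal form has invariant factors (1,1,1,1,1,1,1,1,1).

The boundary map ∂_2: C_2 → C_1 sends each 2-simplex [p,q,r] to [q,r] − [p,r] + [p,q]. For instance
  ∂[v_0,v_2,v_9] = [v_2,v_9] − [v_0,v_9] + [v_0,v_2],
  ∂[v_6,v_8,v_9] = [v_8,v_9] − [v_6,v_9] + [v_6,v_8].
As a 30×20 matrix over Z this has rank 20, with invariant factors (1,1,1,1,1,1,1,1,1,1,1,1,1,1,1,1,1,1,1,2).

Computing H_k = (kernel of ∂_k) / (image of ∂_{k+1}):

  H_0: rank C_0 − rank ∂_1 = 10 − 9 = 1, and the invariant factors of ∂_1 are all 1, so H_0 ≅ Z.
  H_1: rank ker ∂_1 − rank ∂_2 = (30 − 9) − 20 = 1, and ∂_2 has invariant factor 2 > 1, so H_1 ≅ Z ⊕ Z_2.
  H_2: rank ker ∂_2 − rank ∂_3 = (20 − 20) − 0 = 0, and there is no ∂_3, so H_2 ≅ 0.

H_0 ≅ Z,  H_1 ≅ Z ⊕ Z_2,  H_2 = 0.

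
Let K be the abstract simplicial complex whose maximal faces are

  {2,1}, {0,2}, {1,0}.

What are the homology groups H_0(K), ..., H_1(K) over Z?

We work with the vertex ordering 0 < 1 < 2. The simplices of K, each written with vertices in increasing order, are:

  0-simplices (3): [0], [1], [2]
  1-simplices (3): [0,1], [0,2], [1,2]

so the chain groups are C_0 ≅ Z^3, C_1 ≅ Z^3.

Boundary ∂_1: C_1 → C_0 maps an edge to its endpoints' difference, ∂[p,q] = q − p. For instance
  ∂[0,2] = [2] − [0].
The 3×3 boundary matrix has rank 2 and Smith normal form diag(1,1).

From H_k ≅ ker(∂_k) / im(∂_{k+1}) we obtain:

  H_0: rank C_0 − rank ∂_1 = 3 − 2 = 1, and the invariant factors of ∂_1 are all 1, so H_0 ≅ Z.
  H_1: rank ker ∂_1 − rank ∂_2 = (3 − 2) − 0 = 1, and there is no ∂_2, so H_1 ≅ Z.

As a check, the Euler characteristic is 3 − 3 = 0, which agrees with 1 − 1 = 0.

H_0 ≅ Z,  H_1 ≅ Z.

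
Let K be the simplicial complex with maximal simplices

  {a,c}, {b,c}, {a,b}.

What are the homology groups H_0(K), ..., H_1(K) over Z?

H_0 ≅ Z,  H_1 ≅ Z.

K has 3 vertices, 3 edges.
rank ∂_0 = 0, rank ∂_1 = 2 ⇒ b_0 = 3 − 0 − 2 = 1; all invariant factors of ∂_1 are 1 so no torsion. So H_0 ≅ Z.
rank ∂_1 = 2, rank ∂_2 = 0 ⇒ b_1 = 3 − 2 − 0 = 1. So H_1 ≅ Z.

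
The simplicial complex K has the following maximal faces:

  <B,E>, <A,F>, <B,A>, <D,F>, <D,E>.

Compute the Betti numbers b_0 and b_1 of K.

Order the vertices as A < B < D < E < F. Listing each simplex with vertices in this order, K has dimension 1 with simplices:

  0-simplices (5): A, B, D, E, F
  1-simplices (5): AB, AF, BE, DE, DF

Hence C_0 ≅ Z^5, C_1 ≅ Z^5.

∂_1: C_1 → C_0 sends each edge [p,q] (with p < q) to q − p. For instance
  ∂DF = F − D.
As a 5×5 matrix over Z this has rank 4, with invariant factors (1,1,1,1).

From H_k ≅ ker(∂_k) / im(∂_{k+1}) we obtain:

  H_0: rank C_0 − rank ∂_1 = 5 − 4 = 1, and the invariant factors of ∂_1 are all 1, so H_0 = Z.
  H_1: rank ker ∂_1 − rank ∂_2 = (5 − 4) − 0 = 1, and there is no ∂_2, so H_1 = Z.

(K is a triangulation of the circle S^1.)

Hence the Betti numbers are b_0 = 1, b_1 = 1.

b_0 = 1, b_1 = 1.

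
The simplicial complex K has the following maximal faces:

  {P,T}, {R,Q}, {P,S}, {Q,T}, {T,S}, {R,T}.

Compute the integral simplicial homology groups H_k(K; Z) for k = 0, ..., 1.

K has 5 vertices, 6 edges.
rank ∂_0 = 0, rank ∂_1 = 4 ⇒ b_0 = 5 − 0 − 4 = 1; all invariant factors of ∂_1 are 1 so no torsion. So H_0 = Z.
rank ∂_1 = 4, rank ∂_2 = 0 ⇒ b_1 = 6 − 4 − 0 = 2. So H_1 = Z^2.

H_0 ≅ Z,  H_1 ≅ Z^2.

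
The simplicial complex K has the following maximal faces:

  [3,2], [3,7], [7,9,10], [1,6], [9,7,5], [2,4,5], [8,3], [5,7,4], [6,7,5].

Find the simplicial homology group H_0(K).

H_0 ≅ Z.

Take the total order 1 < 2 < 3 < 4 < 5 < 6 < 7 < 8 < 9 < 10 on the vertex set. Then K (dimension 2) consists of the simplices:

  0-simplices (10): [1], [2], [3], [4], [5], [6], [7], [8], [9], [10]
  1-simplices (15): [1,6], [2,3], [2,4], [2,5], [3,7], [3,8], [4,5], [4,7], [5,6], [5,7], [5,9], [6,7], [7,9], [7,10], [9,10]
  2-simplices (5): [2,4,5], [4,5,7], [5,6,7], [5,7,9], [7,9,10]

giving chain groups C_0 ≅ Z^10, C_1 ≅ Z^15, C_2 ≅ Z^5.

The boundary map ∂_1: C_1 → C_0 sends each edge [p,q] (with p < q) to q − p.
As a 10×15 matrix over Z this has rank 9, with invariant factors (1,1,1,1,1,1,1,1,1).

Boundary ∂_2: C_2 → C_1 maps a triangle to the signed sum of its edges. For instance
  ∂[4,5,7] = [5,7] − [4,7] + [4,5],
  ∂[5,6,7] = [6,7] − [5,7] + [5,6].
The resulting 15×5 matrix has rank 5, and its Smith normal form has invariant factors (1,1,1,1,1).

Now H_k = ker ∂_k / im ∂_{k+1}, so:

  H_0: rank C_0 − rank ∂_1 = 10 − 9 = 1, and the invariant factors of ∂_1 are all 1, so H_0 ≅ Z.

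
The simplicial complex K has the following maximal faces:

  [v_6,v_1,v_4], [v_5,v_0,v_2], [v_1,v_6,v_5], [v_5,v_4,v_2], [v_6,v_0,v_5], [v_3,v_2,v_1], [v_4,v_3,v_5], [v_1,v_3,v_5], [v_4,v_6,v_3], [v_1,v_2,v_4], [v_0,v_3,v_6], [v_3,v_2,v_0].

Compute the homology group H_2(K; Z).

H_2 ≅ 0.

K has 7 vertices, 18 edges, 12 triangles.
rank ∂_2 = 12, rank ∂_3 = 0 ⇒ b_2 = 12 − 12 − 0 = 0. So H_2 ≅ 0.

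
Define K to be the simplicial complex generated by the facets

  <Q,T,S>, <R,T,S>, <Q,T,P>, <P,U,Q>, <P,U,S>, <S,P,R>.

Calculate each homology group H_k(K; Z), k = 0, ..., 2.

K has 6 vertices, 12 edges, 6 triangles.
rank ∂_0 = 0, rank ∂_1 = 5 ⇒ b_0 = 6 − 0 − 5 = 1; all invariant factors of ∂_1 are 1 so no torsion. So H_0 = Z.
rank ∂_1 = 5, rank ∂_2 = 6 ⇒ b_1 = 12 − 5 − 6 = 1; all invariant factors of ∂_2 are 1 so no torsion. So H_1 = Z.
rank ∂_2 = 6, rank ∂_3 = 0 ⇒ b_2 = 6 − 6 − 0 = 0. So H_2 = 0.

H_0 = Z,  H_1 = Z,  H_2 = 0.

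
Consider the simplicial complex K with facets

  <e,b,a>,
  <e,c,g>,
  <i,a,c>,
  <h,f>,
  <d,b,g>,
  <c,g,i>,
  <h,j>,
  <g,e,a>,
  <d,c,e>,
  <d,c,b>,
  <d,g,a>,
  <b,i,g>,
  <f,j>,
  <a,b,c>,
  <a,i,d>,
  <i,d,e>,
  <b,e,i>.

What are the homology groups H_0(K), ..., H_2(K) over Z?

We work with the vertex ordering a < b < c < d < e < f < g < h < i < j. The simplices of K, each written with vertices in increasing order, are:

  0-simplices (10): a, b, c, d, e, f, g, h, i, j
  1-simplices (24): ab, ac, ad, ae, ag, ai, bc, bd, be, bg, bi, cd, ce, cg, ci, de, dg, di, eg, ei, fh, fj, gi, hj
  2-simplices (14): abc, abe, aci, adg, adi, aeg, bcd, bdg, bei, bgi, cde, ceg, cgi, dei

Hence C_0 ≅ Z^10, C_1 ≅ Z^24, C_2 ≅ Z^14.

∂_1: C_1 → C_0 is given by ∂[p,q] = [q] − [p].
As a 10×24 matrix over Z this has rank 8, with invariant factors (1,1,1,1,1,1,1,1).

The boundary map ∂_2: C_2 → C_1 sends each 2-simplex [p,q,r] to [q,r] − [p,r] + [p,q]. For instance
  ∂dei = ei − di + de,
  ∂bei = ei − bi + be.
The 24×14 boundary matrix has rank 13 and Smith normal form diag(1,1,1,1,1,1,1,1,1,1,1,1,1).

Now H_k = ker ∂_k / im ∂_{k+1}, so:

  H_0: rank C_0 − rank ∂_1 = 10 − 8 = 2, and the invariant factors of ∂_1 are all 1, so H_0 = Z^2.
  H_1: rank ker ∂_1 − rank ∂_2 = (24 − 8) − 13 = 3, and the invariant factors of ∂_2 are all 1, so H_1 = Z^3.
  H_2: rank ker ∂_2 − rank ∂_3 = (14 − 13) − 0 = 1, and there is no ∂_3, so H_2 = Z.

As a check, the Euler characteristic is 10 − 24 + 14 = 0, which agrees with 2 − 3 + 1 = 0.
(K is a triangulation of the disjoint union of the circle S^1 and the torus T^2.)

H_0 = Z^2,  H_1 = Z^3,  H_2 = Z.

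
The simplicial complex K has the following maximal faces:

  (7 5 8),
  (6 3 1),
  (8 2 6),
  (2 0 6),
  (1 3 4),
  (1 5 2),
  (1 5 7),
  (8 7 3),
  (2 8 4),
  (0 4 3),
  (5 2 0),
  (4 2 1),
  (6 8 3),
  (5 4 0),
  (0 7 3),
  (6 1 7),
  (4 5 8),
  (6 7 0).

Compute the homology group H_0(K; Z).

Fix the vertex order 0 < 1 < 2 < 3 < 4 < 5 < 6 < 7 < 8 and write every simplex with vertices in increasing order. Then dim K = 2 and the simplices of K are:

  0-simplices (9): [0], [1], [2], [3], [4], [5], [6], [7], [8]
  1-simplices (27): (27 of them)
  2-simplices (18): [0,2,5], [0,2,6], [0,3,4], [0,3,7], [0,4,5], [0,6,7], [1,2,4], [1,2,5], [1,3,4], [1,3,6], [1,5,7], [1,6,7], [2,4,8], [2,6,8], [3,6,8], [3,7,8], [4,5,8], [5,7,8]

Hence C_0 ≅ Z^9, C_1 ≅ Z^27, C_2 ≅ Z^18.

Boundary ∂_1: C_1 → C_0 maps an edge to its endpoints' difference, ∂[p,q] = q − p.
As a 9×27 matrix over Z this has rank 8, with invariant factors (1,1,1,1,1,1,1,1).

The boundary map ∂_2: C_2 → C_1 maps a triangle to the signed sum of its edges. For instance
  ∂[4,5,8] = [5,8] − [4,8] + [4,5],
  ∂[0,3,7] = [3,7] − [0,7] + [0,3].
The 27×18 boundary matrix has rank 18 and Smith normal form diag(1,1,1,1,1,1,1,1,1,1,1,1,1,1,1,1,1,2).

Reading off H_k = ker ∂_k / im ∂_{k+1}:

  H_0: rank C_0 − rank ∂_1 = 9 − 8 = 1, and the invariant factors of ∂_1 are all 1, so H_0 = Z.

(K is a triangulation of the Klein bottle.)

H_0 = Z.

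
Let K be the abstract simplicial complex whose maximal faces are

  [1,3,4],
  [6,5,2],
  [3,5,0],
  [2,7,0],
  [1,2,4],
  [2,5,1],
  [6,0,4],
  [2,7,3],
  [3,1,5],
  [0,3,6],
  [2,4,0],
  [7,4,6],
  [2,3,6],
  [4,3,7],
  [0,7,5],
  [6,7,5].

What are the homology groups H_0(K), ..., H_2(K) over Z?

H_0 = Z,  H_1 = Z^2,  H_2 = Z.

We work with the vertex ordering 0 < 1 < 2 < 3 < 4 < 5 < 6 < 7. The simplices of K, each written with vertices in increasing order, are:

  0-simplices (8): [0], [1], [2], [3], [4], [5], [6], [7]
  1-simplices (24): (24 of them)
  2-simplices (16): [0,2,4], [0,2,7], [0,3,5], [0,3,6], [0,4,6], [0,5,7], [1,2,4], [1,2,5], [1,3,4], [1,3,5], [2,3,6], [2,3,7], [2,5,6], [3,4,7], [4,6,7], [5,6,7]

Hence C_0 ≅ Z^8, C_1 ≅ Z^24, C_2 ≅ Z^16.

∂_1: C_1 → C_0 maps an edge to its endpoints' difference, ∂[p,q] = q − p.
The resulting 8×24 matrix has rank 7, and its Smith normal form has invariant factors (1,1,1,1,1,1,1).

The boundary map ∂_2: C_2 → C_1 sends each 2-simplex [p,q,r] to [q,r] − [p,r] + [p,q]. For instance
  ∂[5,6,7] = [6,7] − [5,7] + [5,6],
  ∂[0,2,7] = [2,7] − [0,7] + [0,2].
This gives a 24×16 integer matrix of rank 15; reducing to Smith normal form yields diagonal entries (1,1,1,1,1,1,1,1,1,1,1,1,1,1,1).

From H_k ≅ ker(∂_k) / im(∂_{k+1}) we obtain:

  H_0: rank C_0 − rank ∂_1 = 8 − 7 = 1, and the invariant factors of ∂_1 are all 1, so H_0 = Z.
  H_1: rank ker ∂_1 − rank ∂_2 = (24 − 7) − 15 = 2, and the invariant factors of ∂_2 are all 1, so H_1 = Z^2.
  H_2: rank ker ∂_2 − rank ∂_3 = (16 − 15) − 0 = 1, and there is no ∂_3, so H_2 = Z.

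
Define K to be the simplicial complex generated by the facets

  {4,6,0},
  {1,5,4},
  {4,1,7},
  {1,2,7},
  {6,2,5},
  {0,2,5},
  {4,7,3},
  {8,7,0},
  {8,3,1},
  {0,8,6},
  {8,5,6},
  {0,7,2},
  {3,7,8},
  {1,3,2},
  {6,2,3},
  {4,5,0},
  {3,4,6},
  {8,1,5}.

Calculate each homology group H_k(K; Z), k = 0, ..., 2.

Order the vertices as 0 < 1 < 2 < 3 < 4 < 5 < 6 < 7 < 8. Listing each simplex with vertices in this order, K has dimension 2 with simplices:

  0-simplices (9): [0], [1], [2], [3], [4], [5], [6], [7], [8]
  1-simplices (27): (27 of them)
  2-simplices (18): [0,2,5], [0,2,7], [0,4,5], [0,4,6], [0,6,8], [0,7,8], [1,2,3], [1,2,7], [1,3,8], [1,4,5], [1,4,7], [1,5,8], [2,3,6], [2,5,6], [3,4,6], [3,4,7], [3,7,8], [5,6,8]

Hence C_0 ≅ Z^9, C_1 ≅ Z^27, C_2 ≅ Z^18.

Boundary ∂_1: C_1 → C_0 maps an edge to its endpoints' difference, ∂[p,q] = q − p.
The 9×27 boundary matrix has rank 8 and Smith normal form diag(1,1,1,1,1,1,1,1).

Boundary ∂_2: C_2 → C_1 maps a triangle to the signed sum of its edges. For instance
  ∂[1,3,8] = [3,8] − [1,8] + [1,3],
  ∂[5,6,8] = [6,8] − [5,8] + [5,6].
This gives a 27×18 integer matrix of rank 18; reducing to Smith normal form yields diagonal entries (1,1,1,1,1,1,1,1,1,1,1,1,1,1,1,1,1,2).

Now H_k = ker ∂_k / im ∂_{k+1}, so:

  H_0: rank C_0 − rank ∂_1 = 9 − 8 = 1, and the invariant factors of ∂_1 are all 1, so H_0 ≅ Z.
  H_1: rank ker ∂_1 − rank ∂_2 = (27 − 8) − 18 = 1, and ∂_2 has invariant factor 2 > 1, so H_1 ≅ Z ⊕ Z_2.
  H_2: rank ker ∂_2 − rank ∂_3 = (18 − 18) − 0 = 0, and there is no ∂_3, so H_2 ≅ 0.

(K is a triangulation of the Klein bottle.)

H_0 ≅ Z,  H_1 ≅ Z ⊕ Z_2,  H_2 = 0.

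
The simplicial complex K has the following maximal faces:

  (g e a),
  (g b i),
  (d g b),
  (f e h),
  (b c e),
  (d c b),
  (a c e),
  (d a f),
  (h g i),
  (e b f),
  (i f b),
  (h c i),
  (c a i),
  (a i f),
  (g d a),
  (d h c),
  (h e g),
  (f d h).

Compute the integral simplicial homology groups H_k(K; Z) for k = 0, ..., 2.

Fix the vertex order a < b < c < d < e < f < g < h < i and write every simplex with vertices in increasing order. Then dim K = 2 and the simplices of K are:

  0-simplices (9): a, b, c, d, e, f, g, h, i
  1-simplices (27): ac, ad, ae, af, ag, ai, bc, bd, be, bf, bg, bi, cd, ce, ch, ci, df, dg, dh, ef, eg, eh, fh, fi, gh, gi, hi
  2-simplices (18): ace, aci, adf, adg, aeg, afi, bcd, bce, bdg, bef, bfi, bgi, cdh, chi, dfh, efh, egh, ghi

so the chain groups are C_0 ≅ Z^9, C_1 ≅ Z^27, C_2 ≅ Z^18.

∂_1: C_1 → C_0 sends each edge [p,q] (with p < q) to q − p.
This gives a 9×27 integer matrix of rank 8; reducing to Smith normal form yields diagonal entries (1,1,1,1,1,1,1,1).

∂_2: C_2 → C_1 acts by ∂[p,q,r] = [q,r] − [p,r] + [p,q]. For instance
  ∂adf = df − af + ad,
  ∂aci = ci − ai + ac.
The resulting 27×18 matrix has rank 17, and its Smith normal form has invariant factors (1,1,1,1,1,1,1,1,1,1,1,1,1,1,1,1,1).

Now H_k = ker ∂_k / im ∂_{k+1}, so:

  H_0: rank C_0 − rank ∂_1 = 9 − 8 = 1, and the invariant factors of ∂_1 are all 1, so H_0 ≅ Z.
  H_1: rank ker ∂_1 − rank ∂_2 = (27 − 8) − 17 = 2, and the invariant factors of ∂_2 are all 1, so H_1 ≅ Z^2.
  H_2: rank ker ∂_2 − rank ∂_3 = (18 − 17) − 0 = 1, and there is no ∂_3, so H_2 ≅ Z.

H_0 = Z,  H_1 = Z^2,  H_2 = Z.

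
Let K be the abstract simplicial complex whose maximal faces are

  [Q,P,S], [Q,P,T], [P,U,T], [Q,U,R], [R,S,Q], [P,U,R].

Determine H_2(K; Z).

H_2 ≅ 0.

Fix the vertex order P < Q < R < S < T < U and write every simplex with vertices in increasing order. Then dim K = 2 and the simplices of K are:

  0-simplices (6): P, Q, R, S, T, U
  1-simplices (12): PQ, PR, PS, PT, PU, QR, QS, QT, QU, RS, RU, TU
  2-simplices (6): PQS, PQT, PRU, PTU, QRS, QRU

Hence C_0 ≅ Z^6, C_1 ≅ Z^12, C_2 ≅ Z^6.

The boundary map ∂_1: C_1 → C_0 sends each edge [p,q] (with p < q) to q − p. For instance
  ∂PS = S − P.
The 6×12 boundary matrix has rank 5 and Smith normal form diag(1,1,1,1,1).

∂_2: C_2 → C_1 maps a triangle to the signed sum of its edges. For instance
  ∂QRU = RU − QU + QR,
  ∂QRS = RS − QS + QR.
The resulting 12×6 matrix has rank 6, and its Smith normal form has invariant factors (1,1,1,1,1,1).

From H_k ≅ ker(∂_k) / im(∂_{k+1}) we obtain:

  H_2: rank ker ∂_2 − rank ∂_3 = (6 − 6) − 0 = 0, and there is no ∂_3, so H_2 ≅ 0.

(K is a triangulation of the cylinder S^1 x I.)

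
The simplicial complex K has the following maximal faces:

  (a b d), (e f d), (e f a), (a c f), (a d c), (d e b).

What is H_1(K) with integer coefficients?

Fix the vertex order a < b < c < d < e < f and write every simplex with vertices in increasing order. Then dim K = 2 and the simplices of K are:

  0-simplices (6): a, b, c, d, e, f
  1-simplices (12): ab, ac, ad, ae, af, bd, be, cd, cf, de, df, ef
  2-simplices (6): abd, acd, acf, aef, bde, def

so the chain groups are C_0 ≅ Z^6, C_1 ≅ Z^12, C_2 ≅ Z^6.

∂_1: C_1 → C_0 is given by ∂[p,q] = [q] − [p].
As a 6×12 matrix over Z this has rank 5, with invariant factors (1,1,1,1,1).

∂_2: C_2 → C_1 maps a triangle to the signed sum of its edges. For instance
  ∂abd = bd − ad + ab,
  ∂def = ef − df + de.
As a 12×6 matrix over Z this has rank 6, with invariant factors (1,1,1,1,1,1).

Reading off H_k = ker ∂_k / im ∂_{k+1}:

  H_1: rank ker ∂_1 − rank ∂_2 = (12 − 5) − 6 = 1, and the invariant factors of ∂_2 are all 1, so H_1 = Z.

H_1 = Z.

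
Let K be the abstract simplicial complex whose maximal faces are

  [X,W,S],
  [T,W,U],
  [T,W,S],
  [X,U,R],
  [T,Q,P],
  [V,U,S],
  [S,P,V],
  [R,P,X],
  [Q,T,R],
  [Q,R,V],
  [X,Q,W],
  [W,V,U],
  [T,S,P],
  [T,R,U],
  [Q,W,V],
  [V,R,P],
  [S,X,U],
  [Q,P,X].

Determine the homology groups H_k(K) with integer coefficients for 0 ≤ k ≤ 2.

Take the total order P < Q < R < S < T < U < V < W < X on the vertex set. Then K (dimension 2) consists of the simplices:

  0-simplices (9): P, Q, R, S, T, U, V, W, X
  1-simplices (27): PQ, PR, PS, PT, PV, PX, QR, QT, QV, QW, QX, RT, RU, RV, RX, ST, SU, SV, SW, SX, TU, TW, UV, UW, UX, VW, WX
  2-simplices (18): PQT, PQX, PRV, PRX, PST, PSV, QRT, QRV, QVW, QWX, RTU, RUX, STW, SUV, SUX, SWX, TUW, UVW

giving chain groups C_0 ≅ Z^9, C_1 ≅ Z^27, C_2 ≅ Z^18.

∂_1: C_1 → C_0 maps an edge to its endpoints' difference, ∂[p,q] = q − p. For instance
  ∂QV = V − Q.
The 9×27 boundary matrix has rank 8 and Smith normal form diag(1,1,1,1,1,1,1,1).

∂_2: C_2 → C_1 sends each 2-simplex [p,q,r] to [q,r] − [p,r] + [p,q]. For instance
  ∂PSV = SV − PV + PS,
  ∂SUV = UV − SV + SU.
This gives a 27×18 integer matrix of rank 18; reducing to Smith normal form yields diagonal entries (1,1,1,1,1,1,1,1,1,1,1,1,1,1,1,1,1,2).

Now H_k = ker ∂_k / im ∂_{k+1}, so:

  H_0: rank C_0 − rank ∂_1 = 9 − 8 = 1, and the invariant factors of ∂_1 are all 1, so H_0 ≅ Z.
  H_1: rank ker ∂_1 − rank ∂_2 = (27 − 8) − 18 = 1, and ∂_2 has invariant factor 2 > 1, so H_1 ≅ Z ⊕ Z/2Z.
  H_2: rank ker ∂_2 − rank ∂_3 = (18 − 18) − 0 = 0, and there is no ∂_3, so H_2 ≅ 0.

(K is a triangulation of the Klein bottle.)

H_0 ≅ Z,  H_1 ≅ Z ⊕ Z/2Z,  H_2 = 0.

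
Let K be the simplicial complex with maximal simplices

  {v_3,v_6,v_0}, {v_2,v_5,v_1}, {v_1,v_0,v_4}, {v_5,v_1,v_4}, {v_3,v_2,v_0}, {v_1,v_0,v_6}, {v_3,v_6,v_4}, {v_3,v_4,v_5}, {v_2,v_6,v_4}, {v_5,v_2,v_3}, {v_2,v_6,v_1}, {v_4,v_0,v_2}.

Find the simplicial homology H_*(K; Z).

We work with the vertex ordering v_0 < v_1 < v_2 < v_3 < v_4 < v_5 < v_6. The simplices of K, each written with vertices in increasing order, are:

  0-simplices (7): [v_0], [v_1], [v_2], [v_3], [v_4], [v_5], [v_6]
  1-simplices (18): (18 of them)
  2-simplices (12): (12 of them)

giving chain groups C_0 ≅ Z^7, C_1 ≅ Z^18, C_2 ≅ Z^12.

∂_1: C_1 → C_0 is given by ∂[p,q] = [q] − [p].
The 7×18 boundary matrix has rank 6 and Smith normal form diag(1,1,1,1,1,1).

The boundary map ∂_2: C_2 → C_1 maps a triangle to the signed sum of its edges. For instance
  ∂[v_1,v_2,v_6] = [v_2,v_6] − [v_1,v_6] + [v_1,v_2],
  ∂[v_0,v_3,v_6] = [v_3,v_6] − [v_0,v_6] + [v_0,v_3].
The resulting 18×12 matrix has rank 12, and its Smith normal form has invariant factors (1,1,1,1,1,1,1,1,1,1,1,2).

Now H_k = ker ∂_k / im ∂_{k+1}, so:

  H_0: rank C_0 − rank ∂_1 = 7 − 6 = 1, and the invariant factors of ∂_1 are all 1, so H_0 ≅ Z.
  H_1: rank ker ∂_1 − rank ∂_2 = (18 − 6) − 12 = 0, and ∂_2 has invariant factor 2 > 1, so H_1 ≅ Z/2.
  H_2: rank ker ∂_2 − rank ∂_3 = (12 − 12) − 0 = 0, and there is no ∂_3, so H_2 ≅ 0.

H_0 = Z,  H_1 = Z/2,  H_2 = 0.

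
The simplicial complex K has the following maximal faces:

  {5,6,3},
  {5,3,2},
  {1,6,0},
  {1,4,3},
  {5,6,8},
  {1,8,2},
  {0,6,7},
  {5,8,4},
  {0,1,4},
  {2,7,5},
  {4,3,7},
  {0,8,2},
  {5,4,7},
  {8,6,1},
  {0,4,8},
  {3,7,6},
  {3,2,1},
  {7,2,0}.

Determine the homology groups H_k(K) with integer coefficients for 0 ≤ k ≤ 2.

H_0 = Z,  H_1 = Z × Z/2,  H_2 = 0.

Order the vertices as 0 < 1 < 2 < 3 < 4 < 5 < 6 < 7 < 8. Listing each simplex with vertices in this order, K has dimension 2 with simplices:

  0-simplices (9): [0], [1], [2], [3], [4], [5], [6], [7], [8]
  1-simplices (27): (27 of them)
  2-simplices (18): [0,1,4], [0,1,6], [0,2,7], [0,2,8], [0,4,8], [0,6,7], [1,2,3], [1,2,8], [1,3,4], [1,6,8], [2,3,5], [2,5,7], [3,4,7], [3,5,6], [3,6,7], [4,5,7], [4,5,8], [5,6,8]

giving chain groups C_0 ≅ Z^9, C_1 ≅ Z^27, C_2 ≅ Z^18.

The boundary map ∂_1: C_1 → C_0 sends each edge [p,q] (with p < q) to q − p. For instance
  ∂[2,8] = [8] − [2].
The resulting 9×27 matrix has rank 8, and its Smith normal form has invariant factors (1,1,1,1,1,1,1,1).

Boundary ∂_2: C_2 → C_1 maps a triangle to the signed sum of its edges. For instance
  ∂[0,1,4] = [1,4] − [0,4] + [0,1],
  ∂[0,6,7] = [6,7] − [0,7] + [0,6].
The resulting 27×18 matrix has rank 18, and its Smith normal form has invariant factors (1,1,1,1,1,1,1,1,1,1,1,1,1,1,1,1,1,2).

From H_k ≅ ker(∂_k) / im(∂_{k+1}) we obtain:

  H_0: rank C_0 − rank ∂_1 = 9 − 8 = 1, and the invariant factors of ∂_1 are all 1, so H_0 = Z.
  H_1: rank ker ∂_1 − rank ∂_2 = (27 − 8) − 18 = 1, and ∂_2 has invariant factor 2 > 1, so H_1 = Z × Z/2.
  H_2: rank ker ∂_2 − rank ∂_3 = (18 − 18) − 0 = 0, and there is no ∂_3, so H_2 = 0.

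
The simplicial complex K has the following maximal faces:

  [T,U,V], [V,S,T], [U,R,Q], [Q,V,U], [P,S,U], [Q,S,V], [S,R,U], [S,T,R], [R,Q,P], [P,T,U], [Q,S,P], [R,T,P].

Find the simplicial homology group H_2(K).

Fix the vertex order P < Q < R < S < T < U < V and write every simplex with vertices in increasing order. Then dim K = 2 and the simplices of K are:

  0-simplices (7): P, Q, R, S, T, U, V
  1-simplices (18): PQ, PR, PS, PT, PU, QR, QS, QU, QV, RS, RT, RU, ST, SU, SV, TU, TV, UV
  2-simplices (12): PQR, PQS, PRT, PSU, PTU, QRU, QSV, QUV, RST, RSU, STV, TUV

so the chain groups are C_0 ≅ Z^7, C_1 ≅ Z^18, C_2 ≅ Z^12.

∂_1: C_1 → C_0 sends each edge [p,q] (with p < q) to q − p. For instance
  ∂QU = U − Q.
The resulting 7×18 matrix has rank 6, and its Smith normal form has invariant factors (1,1,1,1,1,1).

Boundary ∂_2: C_2 → C_1 maps a triangle to the signed sum of its edges. For instance
  ∂PQS = QS − PS + PQ,
  ∂PTU = TU − PU + PT.
As a 18×12 matrix over Z this has rank 12, with invariant factors (1,1,1,1,1,1,1,1,1,1,1,2).

Reading off H_k = ker ∂_k / im ∂_{k+1}:

  H_2: rank ker ∂_2 − rank ∂_3 = (12 − 12) − 0 = 0, and there is no ∂_3, so H_2 ≅ 0.

H_2 ≅ 0.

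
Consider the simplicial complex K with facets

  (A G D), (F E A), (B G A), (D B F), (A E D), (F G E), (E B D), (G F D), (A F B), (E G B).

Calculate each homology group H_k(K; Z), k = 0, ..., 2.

H_0 ≅ Z,  H_1 ≅ Z/2,  H_2 = 0.

Order the vertices as A < B < D < E < F < G. Listing each simplex with vertices in this order, K has dimension 2 with simplices:

  0-simplices (6): A, B, D, E, F, G
  1-simplices (15): AB, AD, AE, AF, AG, BD, BE, BF, BG, DE, DF, DG, EF, EG, FG
  2-simplices (10): ABF, ABG, ADE, ADG, AEF, BDE, BDF, BEG, DFG, EFG

so the chain groups are C_0 ≅ Z^6, C_1 ≅ Z^15, C_2 ≅ Z^10.

Boundary ∂_1: C_1 → C_0 maps an edge to its endpoints' difference, ∂[p,q] = q − p. For instance
  ∂DF = F − D.
As a 6×15 matrix over Z this has rank 5, with invariant factors (1,1,1,1,1).

Boundary ∂_2: C_2 → C_1 maps a triangle to the signed sum of its edges. For instance
  ∂ABG = BG − AG + AB,
  ∂AEF = EF − AF + AE.
The 15×10 boundary matrix has rank 10 and Smith normal form diag(1,1,1,1,1,1,1,1,1,2).

From H_k ≅ ker(∂_k) / im(∂_{k+1}) we obtain:

  H_0: rank C_0 − rank ∂_1 = 6 − 5 = 1, and the invariant factors of ∂_1 are all 1, so H_0 ≅ Z.
  H_1: rank ker ∂_1 − rank ∂_2 = (15 − 5) − 10 = 0, and ∂_2 has invariant factor 2 > 1, so H_1 ≅ Z/2.
  H_2: rank ker ∂_2 − rank ∂_3 = (10 − 10) − 0 = 0, and there is no ∂_3, so H_2 ≅ 0.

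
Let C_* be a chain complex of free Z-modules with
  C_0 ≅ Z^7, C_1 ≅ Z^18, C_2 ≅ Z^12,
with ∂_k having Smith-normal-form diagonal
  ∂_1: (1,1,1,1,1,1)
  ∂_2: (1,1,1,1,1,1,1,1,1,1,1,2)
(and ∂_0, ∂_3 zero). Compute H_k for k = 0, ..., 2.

H_0: b_0 = 7 − 0 − 6 = 1; torsion from ∂_1 factors > 1: none. So H_0 = Z.
H_1: b_1 = 18 − 6 − 12 = 0; torsion from ∂_2 factors > 1: [2]. So H_1 = Z/2.
H_2: b_2 = 12 − 12 − 0 = 0; torsion from ∂_3 factors > 1: none. So H_2 = 0.

H_0 = Z,  H_1 = Z/2,  H_2 = 0.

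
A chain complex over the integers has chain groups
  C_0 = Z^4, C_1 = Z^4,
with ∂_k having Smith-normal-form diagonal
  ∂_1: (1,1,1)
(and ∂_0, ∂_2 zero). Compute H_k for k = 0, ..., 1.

H_0 ≅ Z,  H_1 ≅ Z.

H_0: b_0 = 4 − 0 − 3 = 1; torsion from ∂_1 factors > 1: none. So H_0 ≅ Z.
H_1: b_1 = 4 − 3 − 0 = 1; torsion from ∂_2 factors > 1: none. So H_1 ≅ Z.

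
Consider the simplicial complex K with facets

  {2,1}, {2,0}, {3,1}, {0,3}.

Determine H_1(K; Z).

H_1 ≅ Z.

Take the total order 0 < 1 < 2 < 3 on the vertex set. Then K (dimension 1) consists of the simplices:

  0-simplices (4): [0], [1], [2], [3]
  1-simplices (4): [0,2], [0,3], [1,2], [1,3]

giving chain groups C_0 ≅ Z^4, C_1 ≅ Z^4.

∂_1: C_1 → C_0 maps an edge to its endpoints' difference, ∂[p,q] = q − p.
This gives a 4×4 integer matrix of rank 3; reducing to Smith normal form yields diagonal entries (1,1,1).

Computing H_k = (kernel of ∂_k) / (image of ∂_{k+1}):

  H_1: rank ker ∂_1 − rank ∂_2 = (4 − 3) − 0 = 1, and there is no ∂_2, so H_1 = Z.

(K is a triangulation of the circle S^1.)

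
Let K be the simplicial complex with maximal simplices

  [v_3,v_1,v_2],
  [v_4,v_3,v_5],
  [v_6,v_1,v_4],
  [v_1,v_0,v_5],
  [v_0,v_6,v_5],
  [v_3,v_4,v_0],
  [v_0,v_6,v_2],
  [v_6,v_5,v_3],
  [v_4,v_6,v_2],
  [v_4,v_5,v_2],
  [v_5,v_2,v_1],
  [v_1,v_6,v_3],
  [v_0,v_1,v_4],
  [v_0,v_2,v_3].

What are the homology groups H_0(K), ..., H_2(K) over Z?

We work with the vertex ordering v_0 < v_1 < v_2 < v_3 < v_4 < v_5 < v_6. The simplices of K, each written with vertices in increasing order, are:

  0-simplices (7): [v_0], [v_1], [v_2], [v_3], [v_4], [v_5], [v_6]
  1-simplices (21): (21 of them)
  2-simplices (14): (14 of them)

giving chain groups C_0 ≅ Z^7, C_1 ≅ Z^21, C_2 ≅ Z^14.

Boundary ∂_1: C_1 → C_0 sends each edge [p,q] (with p < q) to q − p. For instance
  ∂[v_5,v_6] = [v_6] − [v_5].
The resulting 7×21 matrix has rank 6, and its Smith normal form has invariant factors (1,1,1,1,1,1).

The boundary map ∂_2: C_2 → C_1 acts by ∂[p,q,r] = [q,r] − [p,r] + [p,q]. For instance
  ∂[v_0,v_3,v_4] = [v_3,v_4] − [v_0,v_4] + [v_0,v_3],
  ∂[v_0,v_1,v_4] = [v_1,v_4] − [v_0,v_4] + [v_0,v_1].
The resulting 21×14 matrix has rank 13, and its Smith normal form has invariant factors (1,1,1,1,1,1,1,1,1,1,1,1,1).

Now H_k = ker ∂_k / im ∂_{k+1}, so:

  H_0: rank C_0 − rank ∂_1 = 7 − 6 = 1, and the invariant factors of ∂_1 are all 1, so H_0 = Z.
  H_1: rank ker ∂_1 − rank ∂_2 = (21 − 6) − 13 = 2, and the invariant factors of ∂_2 are all 1, so H_1 = Z^2.
  H_2: rank ker ∂_2 − rank ∂_3 = (14 − 13) − 0 = 1, and there is no ∂_3, so H_2 = Z.

As a check, the Euler characteristic is 7 − 21 + 14 = 0, which agrees with 1 − 2 + 1 = 0.

H_0 = Z,  H_1 = Z^2,  H_2 = Z.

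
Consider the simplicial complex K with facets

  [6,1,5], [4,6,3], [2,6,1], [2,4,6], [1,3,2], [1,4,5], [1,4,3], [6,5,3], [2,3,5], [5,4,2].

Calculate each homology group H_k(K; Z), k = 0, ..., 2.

Order the vertices as 1 < 2 < 3 < 4 < 5 < 6. Listing each simplex with vertices in this order, K has dimension 2 with simplices:

  0-simplices (6): [1], [2], [3], [4], [5], [6]
  1-simplices (15): [1,2], [1,3], [1,4], [1,5], [1,6], [2,3], [2,4], [2,5], [2,6], [3,4], [3,5], [3,6], [4,5], [4,6], [5,6]
  2-simplices (10): [1,2,3], [1,2,6], [1,3,4], [1,4,5], [1,5,6], [2,3,5], [2,4,5], [2,4,6], [3,4,6], [3,5,6]

so the chain groups are C_0 ≅ Z^6, C_1 ≅ Z^15, C_2 ≅ Z^10.

The boundary map ∂_1: C_1 → C_0 maps an edge to its endpoints' difference, ∂[p,q] = q − p. For instance
  ∂[2,4] = [4] − [2].
As a 6×15 matrix over Z this has rank 5, with invariant factors (1,1,1,1,1).

Boundary ∂_2: C_2 → C_1 sends each 2-simplex [p,q,r] to [q,r] − [p,r] + [p,q]. For instance
  ∂[1,2,3] = [2,3] − [1,3] + [1,2],
  ∂[1,3,4] = [3,4] − [1,4] + [1,3].
The resulting 15×10 matrix has rank 10, and its Smith normal form has invariant factors (1,1,1,1,1,1,1,1,1,2).

Computing H_k = (kernel of ∂_k) / (image of ∂_{k+1}):

  H_0: rank C_0 − rank ∂_1 = 6 − 5 = 1, and the invariant factors of ∂_1 are all 1, so H_0 ≅ Z.
  H_1: rank ker ∂_1 − rank ∂_2 = (15 − 5) − 10 = 0, and ∂_2 has invariant factor 2 > 1, so H_1 ≅ Z/2.
  H_2: rank ker ∂_2 − rank ∂_3 = (10 − 10) − 0 = 0, and there is no ∂_3, so H_2 ≅ 0.

(K is a triangulation of the real projective plane RP^2.)

H_0 = Z,  H_1 = Z/2,  H_2 = 0.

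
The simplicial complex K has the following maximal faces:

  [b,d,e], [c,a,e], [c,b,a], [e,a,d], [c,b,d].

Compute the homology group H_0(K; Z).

K has 5 vertices, 10 edges, 5 triangles.
rank ∂_0 = 0, rank ∂_1 = 4 ⇒ b_0 = 5 − 0 − 4 = 1; all invariant factors of ∂_1 are 1 so no torsion. So H_0 ≅ Z.

H_0 = Z.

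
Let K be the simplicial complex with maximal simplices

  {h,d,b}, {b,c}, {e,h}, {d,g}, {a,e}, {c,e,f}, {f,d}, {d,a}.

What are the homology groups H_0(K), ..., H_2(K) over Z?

We work with the vertex ordering a < b < c < d < e < f < g < h. The simplices of K, each written with vertices in increasing order, are:

  0-simplices (8): a, b, c, d, e, f, g, h
  1-simplices (12): ad, ae, bc, bd, bh, ce, cf, df, dg, dh, ef, eh
  2-simplices (2): bdh, cef

so the chain groups are C_0 ≅ Z^8, C_1 ≅ Z^12, C_2 ≅ Z^2.

Boundary ∂_1: C_1 → C_0 is given by ∂[p,q] = [q] − [p].
The resulting 8×12 matrix has rank 7, and its Smith normal form has invariant factors (1,1,1,1,1,1,1).

Boundary ∂_2: C_2 → C_1 acts by ∂[p,q,r] = [q,r] − [p,r] + [p,q]. For instance
  ∂cef = ef − cf + ce,
  ∂bdh = dh − bh + bd.
This gives a 12×2 integer matrix of rank 2; reducing to Smith normal form yields diagonal entries (1,1).

Computing H_k = (kernel of ∂_k) / (image of ∂_{k+1}):

  H_0: rank C_0 − rank ∂_1 = 8 − 7 = 1, and the invariant factors of ∂_1 are all 1, so H_0 = Z.
  H_1: rank ker ∂_1 − rank ∂_2 = (12 − 7) − 2 = 3, and the invariant factors of ∂_2 are all 1, so H_1 = Z^3.
  H_2: rank ker ∂_2 − rank ∂_3 = (2 − 2) − 0 = 0, and there is no ∂_3, so H_2 = 0.

H_0 ≅ Z,  H_1 ≅ Z^3,  H_2 = 0.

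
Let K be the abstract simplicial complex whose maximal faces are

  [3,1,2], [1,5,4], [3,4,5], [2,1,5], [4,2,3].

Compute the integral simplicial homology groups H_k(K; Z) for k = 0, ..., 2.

Order the vertices as 1 < 2 < 3 < 4 < 5. Listing each simplex with vertices in this order, K has dimension 2 with simplices:

  0-simplices (5): [1], [2], [3], [4], [5]
  1-simplices (10): [1,2], [1,3], [1,4], [1,5], [2,3], [2,4], [2,5], [3,4], [3,5], [4,5]
  2-simplices (5): [1,2,3], [1,2,5], [1,4,5], [2,3,4], [3,4,5]

giving chain groups C_0 ≅ Z^5, C_1 ≅ Z^10, C_2 ≅ Z^5.

∂_1: C_1 → C_0 is given by ∂[p,q] = [q] − [p].
The resulting 5×10 matrix has rank 4, and its Smith normal form has invariant factors (1,1,1,1).

The boundary map ∂_2: C_2 → C_1 acts by ∂[p,q,r] = [q,r] − [p,r] + [p,q]. For instance
  ∂[2,3,4] = [3,4] − [2,4] + [2,3],
  ∂[1,2,3] = [2,3] − [1,3] + [1,2].
The resulting 10×5 matrix has rank 5, and its Smith normal form has invariant factors (1,1,1,1,1).

From H_k ≅ ker(∂_k) / im(∂_{k+1}) we obtain:

  H_0: rank C_0 − rank ∂_1 = 5 − 4 = 1, and the invariant factors of ∂_1 are all 1, so H_0 ≅ Z.
  H_1: rank ker ∂_1 − rank ∂_2 = (10 − 4) − 5 = 1, and the invariant factors of ∂_2 are all 1, so H_1 ≅ Z.
  H_2: rank ker ∂_2 − rank ∂_3 = (5 − 5) − 0 = 0, and there is no ∂_3, so H_2 ≅ 0.

As a check, the Euler characteristic is 5 − 10 + 5 = 0, which agrees with 1 − 1 + 0 = 0.

H_0 ≅ Z,  H_1 ≅ Z,  H_2 = 0.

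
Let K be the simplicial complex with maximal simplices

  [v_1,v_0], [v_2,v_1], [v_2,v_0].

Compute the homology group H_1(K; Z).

We work with the vertex ordering v_0 < v_1 < v_2. The simplices of K, each written with vertices in increasing order, are:

  0-simplices (3): [v_0], [v_1], [v_2]
  1-simplices (3): [v_0,v_1], [v_0,v_2], [v_1,v_2]

Hence C_0 ≅ Z^3, C_1 ≅ Z^3.

The boundary map ∂_1: C_1 → C_0 is given by ∂[p,q] = [q] − [p].
This gives a 3×3 integer matrix of rank 2; reducing to Smith normal form yields diagonal entries (1,1).

Reading off H_k = ker ∂_k / im ∂_{k+1}:

  H_1: rank ker ∂_1 − rank ∂_2 = (3 − 2) − 0 = 1, and there is no ∂_2, so H_1 ≅ Z.

(K is a triangulation of the circle S^1.)

H_1 ≅ Z.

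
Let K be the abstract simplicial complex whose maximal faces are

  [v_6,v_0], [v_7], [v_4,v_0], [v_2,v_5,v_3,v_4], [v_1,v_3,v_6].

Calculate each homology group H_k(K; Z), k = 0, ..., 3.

H_0 = Z^2,  H_1 = Z,  H_2 = 0,  H_3 = 0.

We work with the vertex ordering v_0 < v_1 < v_2 < v_3 < v_4 < v_5 < v_6 < v_7. The simplices of K, each written with vertices in increasing order, are:

  0-simplices (8): [v_0], [v_1], [v_2], [v_3], [v_4], [v_5], [v_6], [v_7]
  1-simplices (11): [v_0,v_4], [v_0,v_6], [v_1,v_3], [v_1,v_6], [v_2,v_3], [v_2,v_4], [v_2,v_5], [v_3,v_4], [v_3,v_5], [v_3,v_6], [v_4,v_5]
  2-simplices (5): [v_1,v_3,v_6], [v_2,v_3,v_4], [v_2,v_3,v_5], [v_2,v_4,v_5], [v_3,v_4,v_5]
  3-simplices (1): [v_2,v_3,v_4,v_5]

so the chain groups are C_0 ≅ Z^8, C_1 ≅ Z^11, C_2 ≅ Z^5, C_3 ≅ Z^1.

The boundary map ∂_1: C_1 → C_0 sends each edge [p,q] (with p < q) to q − p. For instance
  ∂[v_1,v_6] = [v_6] − [v_1].
This gives a 8×11 integer matrix of rank 6; reducing to Smith normal form yields diagonal entries (1,1,1,1,1,1).

The boundary map ∂_2: C_2 → C_1 maps a triangle to the signed sum of its edges. For instance
  ∂[v_2,v_4,v_5] = [v_4,v_5] − [v_2,v_5] + [v_2,v_4],
  ∂[v_3,v_4,v_5] = [v_4,v_5] − [v_3,v_5] + [v_3,v_4].
The 11×5 boundary matrix has rank 4 and Smith normal form diag(1,1,1,1).

∂_3: C_3 → C_2 sends each 3-simplex σ to the alternating sum Σ_i (−1)^i (σ with its i-th vertex removed). For instance
  ∂[v_2,v_3,v_4,v_5] = [v_3,v_4,v_5] − [v_2,v_4,v_5] + [v_2,v_3,v_5] − [v_2,v_3,v_4].
The 5×1 boundary matrix has rank 1 and Smith normal form diag(1).

From H_k ≅ ker(∂_k) / im(∂_{k+1}) we obtain:

  H_0: rank C_0 − rank ∂_1 = 8 − 6 = 2, and the invariant factors of ∂_1 are all 1, so H_0 ≅ Z^2.
  H_1: rank ker ∂_1 − rank ∂_2 = (11 − 6) − 4 = 1, and the invariant factors of ∂_2 are all 1, so H_1 ≅ Z.
  H_2: rank ker ∂_2 − rank ∂_3 = (5 − 4) − 1 = 0, and the invariant factors of ∂_3 are all 1, so H_2 ≅ 0.
  H_3: rank ker ∂_3 − rank ∂_4 = (1 − 1) − 0 = 0, and there is no ∂_4, so H_3 ≅ 0.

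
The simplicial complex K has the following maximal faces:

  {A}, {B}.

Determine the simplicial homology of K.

H_0 ≅ Z^2.

Take the total order A < B on the vertex set. Then K (dimension 0) consists of the simplices:

  0-simplices (2): A, B

so the chain groups are C_0 ≅ Z^2.

Now H_k = ker ∂_k / im ∂_{k+1}, so:

  H_0: rank C_0 − rank ∂_1 = 2 − 0 = 2, and there is no ∂_1, so H_0 ≅ Z^2.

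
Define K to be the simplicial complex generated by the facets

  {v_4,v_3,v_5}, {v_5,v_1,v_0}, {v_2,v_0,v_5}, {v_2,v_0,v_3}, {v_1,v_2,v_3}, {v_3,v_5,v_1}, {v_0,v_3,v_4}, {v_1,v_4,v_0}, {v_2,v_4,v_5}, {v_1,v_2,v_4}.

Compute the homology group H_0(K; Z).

We work with the vertex ordering v_0 < v_1 < v_2 < v_3 < v_4 < v_5. The simplices of K, each written with vertices in increasing order, are:

  0-simplices (6): [v_0], [v_1], [v_2], [v_3], [v_4], [v_5]
  1-simplices (15): (15 of them)
  2-simplices (10): [v_0,v_1,v_4], [v_0,v_1,v_5], [v_0,v_2,v_3], [v_0,v_2,v_5], [v_0,v_3,v_4], [v_1,v_2,v_3], [v_1,v_2,v_4], [v_1,v_3,v_5], [v_2,v_4,v_5], [v_3,v_4,v_5]

giving chain groups C_0 ≅ Z^6, C_1 ≅ Z^15, C_2 ≅ Z^10.

∂_1: C_1 → C_0 is given by ∂[p,q] = [q] − [p]. For instance
  ∂[v_3,v_4] = [v_4] − [v_3].
As a 6×15 matrix over Z this has rank 5, with invariant factors (1,1,1,1,1).

∂_2: C_2 → C_1 sends each 2-simplex [p,q,r] to [q,r] − [p,r] + [p,q]. For instance
  ∂[v_3,v_4,v_5] = [v_4,v_5] − [v_3,v_5] + [v_3,v_4],
  ∂[v_1,v_3,v_5] = [v_3,v_5] − [v_1,v_5] + [v_1,v_3].
As a 15×10 matrix over Z this has rank 10, with invariant factors (1,1,1,1,1,1,1,1,1,2).

Now H_k = ker ∂_k / im ∂_{k+1}, so:

  H_0: rank C_0 − rank ∂_1 = 6 − 5 = 1, and the invariant factors of ∂_1 are all 1, so H_0 ≅ Z.

H_0 = Z.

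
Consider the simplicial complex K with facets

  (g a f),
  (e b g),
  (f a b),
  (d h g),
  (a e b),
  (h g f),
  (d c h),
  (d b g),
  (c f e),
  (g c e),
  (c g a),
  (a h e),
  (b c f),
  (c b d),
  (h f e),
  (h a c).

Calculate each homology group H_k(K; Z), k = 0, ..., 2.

H_0 ≅ Z,  H_1 ≅ Z^2,  H_2 ≅ Z.

Take the total order a < b < c < d < e < f < g < h on the vertex set. Then K (dimension 2) consists of the simplices:

  0-simplices (8): a, b, c, d, e, f, g, h
  1-simplices (24): ab, ac, ae, af, ag, ah, bc, bd, be, bf, bg, cd, ce, cf, cg, ch, dg, dh, ef, eg, eh, fg, fh, gh
  2-simplices (16): abe, abf, acg, ach, aeh, afg, bcd, bcf, bdg, beg, cdh, cef, ceg, dgh, efh, fgh

giving chain groups C_0 ≅ Z^8, C_1 ≅ Z^24, C_2 ≅ Z^16.

The boundary map ∂_1: C_1 → C_0 is given by ∂[p,q] = [q] − [p]. For instance
  ∂ef = f − e.
As a 8×24 matrix over Z this has rank 7, with invariant factors (1,1,1,1,1,1,1).

∂_2: C_2 → C_1 sends each 2-simplex [p,q,r] to [q,r] − [p,r] + [p,q]. For instance
  ∂aeh = eh − ah + ae,
  ∂dgh = gh − dh + dg.
The 24×16 boundary matrix has rank 15 and Smith normal form diag(1,1,1,1,1,1,1,1,1,1,1,1,1,1,1).

From H_k ≅ ker(∂_k) / im(∂_{k+1}) we obtain:

  H_0: rank C_0 − rank ∂_1 = 8 − 7 = 1, and the invariant factors of ∂_1 are all 1, so H_0 ≅ Z.
  H_1: rank ker ∂_1 − rank ∂_2 = (24 − 7) − 15 = 2, and the invariant factors of ∂_2 are all 1, so H_1 ≅ Z^2.
  H_2: rank ker ∂_2 − rank ∂_3 = (16 − 15) − 0 = 1, and there is no ∂_3, so H_2 ≅ Z.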